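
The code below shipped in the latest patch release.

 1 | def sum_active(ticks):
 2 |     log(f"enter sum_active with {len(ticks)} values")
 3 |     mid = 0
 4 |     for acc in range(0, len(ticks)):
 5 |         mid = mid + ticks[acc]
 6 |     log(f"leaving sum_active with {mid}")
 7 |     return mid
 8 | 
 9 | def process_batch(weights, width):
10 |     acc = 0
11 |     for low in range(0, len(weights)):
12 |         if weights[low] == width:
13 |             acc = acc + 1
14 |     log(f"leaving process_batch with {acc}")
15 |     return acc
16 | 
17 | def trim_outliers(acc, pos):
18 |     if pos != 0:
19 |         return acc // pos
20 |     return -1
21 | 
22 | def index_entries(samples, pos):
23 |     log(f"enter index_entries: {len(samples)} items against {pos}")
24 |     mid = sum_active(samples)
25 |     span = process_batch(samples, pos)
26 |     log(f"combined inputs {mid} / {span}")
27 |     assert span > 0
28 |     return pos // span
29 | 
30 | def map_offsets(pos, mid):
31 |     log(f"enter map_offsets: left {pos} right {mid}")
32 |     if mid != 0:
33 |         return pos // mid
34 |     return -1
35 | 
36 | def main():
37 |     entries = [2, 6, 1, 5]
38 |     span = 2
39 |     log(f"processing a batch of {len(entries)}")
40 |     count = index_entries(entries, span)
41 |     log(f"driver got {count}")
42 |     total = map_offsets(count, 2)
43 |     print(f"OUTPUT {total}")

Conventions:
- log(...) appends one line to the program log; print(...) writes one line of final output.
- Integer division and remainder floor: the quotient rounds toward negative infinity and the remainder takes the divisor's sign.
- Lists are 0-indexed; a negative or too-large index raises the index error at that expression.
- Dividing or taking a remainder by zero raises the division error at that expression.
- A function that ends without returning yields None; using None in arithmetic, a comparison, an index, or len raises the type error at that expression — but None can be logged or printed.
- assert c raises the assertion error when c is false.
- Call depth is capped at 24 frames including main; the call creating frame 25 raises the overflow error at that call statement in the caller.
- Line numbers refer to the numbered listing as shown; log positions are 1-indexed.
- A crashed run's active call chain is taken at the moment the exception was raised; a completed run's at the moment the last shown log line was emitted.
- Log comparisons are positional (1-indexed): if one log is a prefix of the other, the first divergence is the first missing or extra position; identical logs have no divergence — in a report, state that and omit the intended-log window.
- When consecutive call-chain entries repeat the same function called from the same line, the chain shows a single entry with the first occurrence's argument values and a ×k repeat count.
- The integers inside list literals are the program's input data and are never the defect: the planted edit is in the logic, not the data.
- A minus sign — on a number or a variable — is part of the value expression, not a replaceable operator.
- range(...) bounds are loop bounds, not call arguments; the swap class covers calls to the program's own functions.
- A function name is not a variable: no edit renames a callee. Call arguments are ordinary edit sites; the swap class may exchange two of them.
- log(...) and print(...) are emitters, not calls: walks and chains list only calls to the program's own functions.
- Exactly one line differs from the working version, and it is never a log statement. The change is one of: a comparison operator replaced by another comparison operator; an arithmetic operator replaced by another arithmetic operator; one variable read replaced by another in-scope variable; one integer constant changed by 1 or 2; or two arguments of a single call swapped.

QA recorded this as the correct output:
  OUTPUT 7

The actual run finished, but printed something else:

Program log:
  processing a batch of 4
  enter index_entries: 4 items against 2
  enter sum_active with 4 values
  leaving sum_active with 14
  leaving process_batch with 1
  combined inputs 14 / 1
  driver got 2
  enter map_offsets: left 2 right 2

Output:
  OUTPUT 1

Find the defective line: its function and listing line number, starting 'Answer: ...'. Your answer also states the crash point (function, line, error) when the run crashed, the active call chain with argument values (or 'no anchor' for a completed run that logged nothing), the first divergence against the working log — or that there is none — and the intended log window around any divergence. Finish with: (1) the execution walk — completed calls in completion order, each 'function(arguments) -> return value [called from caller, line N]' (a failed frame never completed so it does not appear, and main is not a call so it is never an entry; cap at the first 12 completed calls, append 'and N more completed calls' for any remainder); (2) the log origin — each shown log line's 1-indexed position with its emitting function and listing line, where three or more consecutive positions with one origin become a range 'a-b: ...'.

Answer: the defect is in index_entries at line 28.
Key fact: Position 7 is the first bad log line: 'driver got 2' should read 'driver got 14'.
Call chain: main -> map_offsets(2, 2) (called at line 42).
First divergence: position 7 — the shown line 'driver got 2' should read 'driver got 14'.
Intended log window:
  5: leaving process_batch with 1
  6: combined inputs 14 / 1
  7: driver got 14
  8: enter map_offsets: left 14 right 2
Execution walk:
  sum_active([2, 6, 1, 5]) -> 14  [called from index_entries, line 24]
  process_batch([2, 6, 1, 5], 2) -> 1  [called from index_entries, line 25]
  index_entries([2, 6, 1, 5], 2) -> 2  [called from main, line 40]
  map_offsets(2, 2) -> 1  [called from main, line 42]
Origin of each log line:
  1: emitted by main (line 39)
  2: emitted by index_entries (line 23)
  3: emitted by sum_active (line 2)
  4: emitted by sum_active (line 6)
  5: emitted by process_batch (line 14)
  6: emitted by index_entries (line 26)
  7: emitted by main (line 41)
  8: emitted by map_offsets (line 31)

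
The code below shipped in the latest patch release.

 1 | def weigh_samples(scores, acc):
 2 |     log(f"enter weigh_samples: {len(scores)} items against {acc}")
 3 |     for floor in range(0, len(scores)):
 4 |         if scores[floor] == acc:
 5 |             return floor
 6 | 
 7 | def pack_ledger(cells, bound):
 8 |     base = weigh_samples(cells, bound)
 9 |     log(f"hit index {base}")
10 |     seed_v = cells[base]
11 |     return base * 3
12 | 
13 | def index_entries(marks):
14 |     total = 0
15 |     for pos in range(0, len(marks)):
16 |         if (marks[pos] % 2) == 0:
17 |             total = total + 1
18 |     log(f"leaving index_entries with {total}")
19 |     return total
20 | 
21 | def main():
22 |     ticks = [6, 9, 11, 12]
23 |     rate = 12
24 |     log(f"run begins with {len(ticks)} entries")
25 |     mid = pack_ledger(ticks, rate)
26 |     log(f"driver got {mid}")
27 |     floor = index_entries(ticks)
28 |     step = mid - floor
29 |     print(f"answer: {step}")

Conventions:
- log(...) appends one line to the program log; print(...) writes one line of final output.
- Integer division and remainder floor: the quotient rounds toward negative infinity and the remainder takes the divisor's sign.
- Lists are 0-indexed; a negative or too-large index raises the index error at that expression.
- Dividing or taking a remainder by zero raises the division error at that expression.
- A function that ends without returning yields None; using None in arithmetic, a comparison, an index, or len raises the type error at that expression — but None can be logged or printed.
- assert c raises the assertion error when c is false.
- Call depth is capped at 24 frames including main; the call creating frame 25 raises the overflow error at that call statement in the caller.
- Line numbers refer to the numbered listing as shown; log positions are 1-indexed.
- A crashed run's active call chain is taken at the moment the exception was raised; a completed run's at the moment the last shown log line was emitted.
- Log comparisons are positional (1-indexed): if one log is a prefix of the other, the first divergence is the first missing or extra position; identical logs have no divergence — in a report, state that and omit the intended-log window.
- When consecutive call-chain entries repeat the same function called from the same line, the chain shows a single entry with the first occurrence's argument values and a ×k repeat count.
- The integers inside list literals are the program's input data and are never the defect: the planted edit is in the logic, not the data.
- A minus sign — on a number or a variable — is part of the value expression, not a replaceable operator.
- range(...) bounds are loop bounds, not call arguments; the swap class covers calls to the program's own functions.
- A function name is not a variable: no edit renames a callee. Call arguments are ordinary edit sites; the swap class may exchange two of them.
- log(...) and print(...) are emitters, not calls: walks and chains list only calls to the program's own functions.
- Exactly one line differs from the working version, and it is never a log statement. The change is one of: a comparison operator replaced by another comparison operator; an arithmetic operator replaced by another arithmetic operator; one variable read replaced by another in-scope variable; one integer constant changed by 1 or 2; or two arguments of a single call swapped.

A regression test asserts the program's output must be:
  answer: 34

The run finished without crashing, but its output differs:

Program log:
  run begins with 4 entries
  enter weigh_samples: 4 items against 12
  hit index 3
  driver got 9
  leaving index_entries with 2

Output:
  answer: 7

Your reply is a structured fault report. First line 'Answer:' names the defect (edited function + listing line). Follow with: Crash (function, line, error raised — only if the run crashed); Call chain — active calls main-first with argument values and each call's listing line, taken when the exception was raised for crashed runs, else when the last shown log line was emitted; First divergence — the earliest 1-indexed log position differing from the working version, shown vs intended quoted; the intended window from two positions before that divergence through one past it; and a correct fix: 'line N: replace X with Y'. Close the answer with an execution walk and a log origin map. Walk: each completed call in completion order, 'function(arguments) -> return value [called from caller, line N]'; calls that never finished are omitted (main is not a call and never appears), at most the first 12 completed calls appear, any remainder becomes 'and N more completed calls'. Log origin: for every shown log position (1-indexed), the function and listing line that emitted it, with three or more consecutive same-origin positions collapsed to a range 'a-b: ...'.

Answer: the defect is in pack_ledger at line 11.
The tell: Position 4 is the first bad log line: 'driver got 9' should read 'driver got 36'.
Call chain: main -> index_entries([6, 9, 11, 12]) (called at line 27).
First divergence: position 4 — the shown line 'driver got 9' should read 'driver got 36'.
Intended log window:
  2: enter weigh_samples: 4 items against 12
  3: hit index 3
  4: driver got 36
  5: leaving index_entries with 2
Execution walk:
  weigh_samples([6, 9, 11, 12], 12) -> 3  [called from pack_ledger, line 8]
  pack_ledger([6, 9, 11, 12], 12) -> 9  [called from main, line 25]
  index_entries([6, 9, 11, 12]) -> 2  [called from main, line 27]
Log line origins:
  1: logged in main at line 24
  2: logged in weigh_samples at line 2
  3: logged in pack_ledger at line 9
  4: logged in main at line 26
  5: logged in index_entries at line 18
A correct fix: line 11: replace `base` with `seed_v`.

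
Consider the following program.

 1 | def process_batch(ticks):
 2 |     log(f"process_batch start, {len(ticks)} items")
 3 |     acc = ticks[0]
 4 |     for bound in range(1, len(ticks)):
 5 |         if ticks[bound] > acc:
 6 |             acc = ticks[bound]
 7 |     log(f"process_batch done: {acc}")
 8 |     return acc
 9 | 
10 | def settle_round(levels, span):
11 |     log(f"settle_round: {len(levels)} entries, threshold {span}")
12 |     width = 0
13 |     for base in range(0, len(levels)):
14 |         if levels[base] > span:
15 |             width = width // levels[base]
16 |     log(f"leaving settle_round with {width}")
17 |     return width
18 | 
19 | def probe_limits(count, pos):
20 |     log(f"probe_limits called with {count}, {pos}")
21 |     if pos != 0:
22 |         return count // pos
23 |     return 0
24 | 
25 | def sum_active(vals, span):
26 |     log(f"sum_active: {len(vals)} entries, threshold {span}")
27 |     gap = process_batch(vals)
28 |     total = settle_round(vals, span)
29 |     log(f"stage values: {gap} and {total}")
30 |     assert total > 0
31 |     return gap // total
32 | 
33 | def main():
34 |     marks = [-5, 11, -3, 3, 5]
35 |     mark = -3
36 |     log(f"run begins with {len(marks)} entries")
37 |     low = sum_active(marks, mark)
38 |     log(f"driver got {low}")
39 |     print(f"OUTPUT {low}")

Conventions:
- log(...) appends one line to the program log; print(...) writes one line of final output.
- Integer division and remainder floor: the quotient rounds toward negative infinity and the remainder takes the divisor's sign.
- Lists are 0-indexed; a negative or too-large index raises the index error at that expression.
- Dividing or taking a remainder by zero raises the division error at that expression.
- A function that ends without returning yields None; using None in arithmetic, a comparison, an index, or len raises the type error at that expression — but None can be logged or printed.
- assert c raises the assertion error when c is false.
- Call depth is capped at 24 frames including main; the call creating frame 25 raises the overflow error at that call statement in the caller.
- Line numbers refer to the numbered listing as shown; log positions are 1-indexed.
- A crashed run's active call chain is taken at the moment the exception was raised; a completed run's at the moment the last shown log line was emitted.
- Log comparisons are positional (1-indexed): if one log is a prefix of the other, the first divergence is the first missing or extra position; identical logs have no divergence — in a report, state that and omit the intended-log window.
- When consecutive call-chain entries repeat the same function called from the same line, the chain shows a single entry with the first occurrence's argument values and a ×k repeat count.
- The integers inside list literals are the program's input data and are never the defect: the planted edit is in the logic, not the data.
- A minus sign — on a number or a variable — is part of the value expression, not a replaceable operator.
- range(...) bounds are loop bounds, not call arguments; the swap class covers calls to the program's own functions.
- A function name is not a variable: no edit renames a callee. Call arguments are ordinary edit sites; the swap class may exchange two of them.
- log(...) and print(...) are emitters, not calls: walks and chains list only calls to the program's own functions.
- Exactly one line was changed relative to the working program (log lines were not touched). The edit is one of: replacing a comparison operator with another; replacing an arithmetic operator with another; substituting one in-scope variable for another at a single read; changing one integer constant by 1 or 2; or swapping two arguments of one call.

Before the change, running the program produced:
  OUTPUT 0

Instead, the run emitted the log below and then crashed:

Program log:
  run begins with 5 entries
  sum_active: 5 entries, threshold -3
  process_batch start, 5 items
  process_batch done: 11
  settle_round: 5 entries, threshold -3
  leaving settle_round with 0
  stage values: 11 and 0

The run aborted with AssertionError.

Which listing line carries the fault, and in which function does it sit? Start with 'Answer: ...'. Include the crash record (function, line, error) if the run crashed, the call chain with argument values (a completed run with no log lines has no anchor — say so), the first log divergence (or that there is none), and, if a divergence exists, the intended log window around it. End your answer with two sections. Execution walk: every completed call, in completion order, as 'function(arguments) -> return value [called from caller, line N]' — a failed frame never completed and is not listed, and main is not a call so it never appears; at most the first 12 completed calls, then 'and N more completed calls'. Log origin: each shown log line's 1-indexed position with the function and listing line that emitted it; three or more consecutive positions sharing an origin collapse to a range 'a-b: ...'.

Answer: the defect is in settle_round at line 15.
The tell: Log line 6 is where behavior first shows: 'leaving settle_round with 0' appears instead of 'leaving settle_round with 19'.
Crash: sum_active, line 30, AssertionError.
Call chain: main -> sum_active([-5, 11, -3, 3, 5], -3) (called at line 37).
First divergence: position 6 — shown 'leaving settle_round with 0', intended 'leaving settle_round with 19'.
Intended log window:
  4: process_batch done: 11
  5: settle_round: 5 entries, threshold -3
  6: leaving settle_round with 19
  7: stage values: 11 and 19
Execution walk:
  process_batch([-5, 11, -3, 3, 5]) -> 11  [called from sum_active, line 27]
  settle_round([-5, 11, -3, 3, 5], -3) -> 0  [called from sum_active, line 28]
Log origin:
  1 — main, line 36
  2 — sum_active, line 26
  3 — process_batch, line 2
  4 — process_batch, line 7
  5 — settle_round, line 11
  6 — settle_round, line 16
  7 — sum_active, line 29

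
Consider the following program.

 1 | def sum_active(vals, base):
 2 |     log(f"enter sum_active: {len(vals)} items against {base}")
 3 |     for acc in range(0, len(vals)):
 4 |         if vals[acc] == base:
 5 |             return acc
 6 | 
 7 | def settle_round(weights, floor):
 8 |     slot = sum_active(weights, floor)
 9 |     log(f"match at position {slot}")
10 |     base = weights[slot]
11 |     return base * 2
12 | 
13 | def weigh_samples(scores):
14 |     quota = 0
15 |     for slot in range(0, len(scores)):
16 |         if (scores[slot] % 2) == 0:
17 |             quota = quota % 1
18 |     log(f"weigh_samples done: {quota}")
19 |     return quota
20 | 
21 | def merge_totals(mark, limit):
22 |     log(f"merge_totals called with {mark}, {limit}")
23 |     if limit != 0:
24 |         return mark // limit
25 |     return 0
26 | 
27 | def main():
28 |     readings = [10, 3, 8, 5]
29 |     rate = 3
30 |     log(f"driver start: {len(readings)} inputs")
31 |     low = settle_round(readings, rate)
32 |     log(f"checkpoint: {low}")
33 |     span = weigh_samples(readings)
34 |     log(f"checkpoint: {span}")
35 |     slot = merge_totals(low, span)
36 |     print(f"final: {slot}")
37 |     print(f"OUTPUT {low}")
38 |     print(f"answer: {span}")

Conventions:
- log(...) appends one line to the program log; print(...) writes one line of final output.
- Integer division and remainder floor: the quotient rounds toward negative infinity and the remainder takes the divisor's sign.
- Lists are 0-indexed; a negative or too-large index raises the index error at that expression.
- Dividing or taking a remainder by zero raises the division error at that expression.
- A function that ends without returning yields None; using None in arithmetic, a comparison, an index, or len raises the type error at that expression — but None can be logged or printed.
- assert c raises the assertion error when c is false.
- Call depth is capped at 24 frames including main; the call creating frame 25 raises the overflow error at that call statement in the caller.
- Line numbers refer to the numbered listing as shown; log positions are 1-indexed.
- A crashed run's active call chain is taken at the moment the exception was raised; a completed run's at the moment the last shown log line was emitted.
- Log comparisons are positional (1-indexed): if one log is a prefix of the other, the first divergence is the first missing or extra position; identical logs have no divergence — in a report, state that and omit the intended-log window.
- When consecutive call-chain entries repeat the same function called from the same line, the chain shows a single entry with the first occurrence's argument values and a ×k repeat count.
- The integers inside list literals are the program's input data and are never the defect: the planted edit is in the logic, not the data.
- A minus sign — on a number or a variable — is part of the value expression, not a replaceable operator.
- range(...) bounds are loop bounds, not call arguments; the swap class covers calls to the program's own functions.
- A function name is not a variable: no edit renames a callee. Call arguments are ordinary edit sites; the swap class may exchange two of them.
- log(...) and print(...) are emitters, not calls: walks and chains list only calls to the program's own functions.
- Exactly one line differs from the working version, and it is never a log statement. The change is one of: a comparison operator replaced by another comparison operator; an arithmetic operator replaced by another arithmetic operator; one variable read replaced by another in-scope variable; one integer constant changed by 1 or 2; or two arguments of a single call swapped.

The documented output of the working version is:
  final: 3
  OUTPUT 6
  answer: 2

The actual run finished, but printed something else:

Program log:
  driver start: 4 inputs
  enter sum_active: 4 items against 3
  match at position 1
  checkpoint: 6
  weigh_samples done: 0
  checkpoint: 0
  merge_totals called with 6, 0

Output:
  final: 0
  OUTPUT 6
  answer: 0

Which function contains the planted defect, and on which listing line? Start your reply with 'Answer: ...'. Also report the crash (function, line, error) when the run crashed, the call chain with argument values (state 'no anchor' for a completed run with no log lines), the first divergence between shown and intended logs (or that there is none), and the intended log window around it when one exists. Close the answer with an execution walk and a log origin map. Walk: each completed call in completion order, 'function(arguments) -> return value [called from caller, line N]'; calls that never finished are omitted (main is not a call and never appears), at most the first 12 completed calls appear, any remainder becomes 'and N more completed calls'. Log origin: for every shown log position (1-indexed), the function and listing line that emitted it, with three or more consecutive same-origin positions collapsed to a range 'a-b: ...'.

Answer: the defect is in weigh_samples at line 17.
The tell: At log position 5 the runs split — shown 'weigh_samples done: 0', but the working version logs 'weigh_samples done: 2'.
Call chain: main -> merge_totals(6, 0) (called at line 35).
First divergence: position 5 — the shown line 'weigh_samples done: 0' should read 'weigh_samples done: 2'.
Intended log window:
  3: match at position 1
  4: checkpoint: 6
  5: weigh_samples done: 2
  6: checkpoint: 2
Execution walk:
  sum_active([10, 3, 8, 5], 3) -> 1  [called from settle_round, line 8]
  settle_round([10, 3, 8, 5], 3) -> 6  [called from main, line 31]
  weigh_samples([10, 3, 8, 5]) -> 0  [called from main, line 33]
  merge_totals(6, 0) -> 0  [called from main, line 35]
Log origins:
  1: emitted by main (line 30)
  2: emitted by sum_active (line 2)
  3: emitted by settle_round (line 9)
  4: emitted by main (line 32)
  5: emitted by weigh_samples (line 18)
  6: emitted by main (line 34)
  7: emitted by merge_totals (line 22)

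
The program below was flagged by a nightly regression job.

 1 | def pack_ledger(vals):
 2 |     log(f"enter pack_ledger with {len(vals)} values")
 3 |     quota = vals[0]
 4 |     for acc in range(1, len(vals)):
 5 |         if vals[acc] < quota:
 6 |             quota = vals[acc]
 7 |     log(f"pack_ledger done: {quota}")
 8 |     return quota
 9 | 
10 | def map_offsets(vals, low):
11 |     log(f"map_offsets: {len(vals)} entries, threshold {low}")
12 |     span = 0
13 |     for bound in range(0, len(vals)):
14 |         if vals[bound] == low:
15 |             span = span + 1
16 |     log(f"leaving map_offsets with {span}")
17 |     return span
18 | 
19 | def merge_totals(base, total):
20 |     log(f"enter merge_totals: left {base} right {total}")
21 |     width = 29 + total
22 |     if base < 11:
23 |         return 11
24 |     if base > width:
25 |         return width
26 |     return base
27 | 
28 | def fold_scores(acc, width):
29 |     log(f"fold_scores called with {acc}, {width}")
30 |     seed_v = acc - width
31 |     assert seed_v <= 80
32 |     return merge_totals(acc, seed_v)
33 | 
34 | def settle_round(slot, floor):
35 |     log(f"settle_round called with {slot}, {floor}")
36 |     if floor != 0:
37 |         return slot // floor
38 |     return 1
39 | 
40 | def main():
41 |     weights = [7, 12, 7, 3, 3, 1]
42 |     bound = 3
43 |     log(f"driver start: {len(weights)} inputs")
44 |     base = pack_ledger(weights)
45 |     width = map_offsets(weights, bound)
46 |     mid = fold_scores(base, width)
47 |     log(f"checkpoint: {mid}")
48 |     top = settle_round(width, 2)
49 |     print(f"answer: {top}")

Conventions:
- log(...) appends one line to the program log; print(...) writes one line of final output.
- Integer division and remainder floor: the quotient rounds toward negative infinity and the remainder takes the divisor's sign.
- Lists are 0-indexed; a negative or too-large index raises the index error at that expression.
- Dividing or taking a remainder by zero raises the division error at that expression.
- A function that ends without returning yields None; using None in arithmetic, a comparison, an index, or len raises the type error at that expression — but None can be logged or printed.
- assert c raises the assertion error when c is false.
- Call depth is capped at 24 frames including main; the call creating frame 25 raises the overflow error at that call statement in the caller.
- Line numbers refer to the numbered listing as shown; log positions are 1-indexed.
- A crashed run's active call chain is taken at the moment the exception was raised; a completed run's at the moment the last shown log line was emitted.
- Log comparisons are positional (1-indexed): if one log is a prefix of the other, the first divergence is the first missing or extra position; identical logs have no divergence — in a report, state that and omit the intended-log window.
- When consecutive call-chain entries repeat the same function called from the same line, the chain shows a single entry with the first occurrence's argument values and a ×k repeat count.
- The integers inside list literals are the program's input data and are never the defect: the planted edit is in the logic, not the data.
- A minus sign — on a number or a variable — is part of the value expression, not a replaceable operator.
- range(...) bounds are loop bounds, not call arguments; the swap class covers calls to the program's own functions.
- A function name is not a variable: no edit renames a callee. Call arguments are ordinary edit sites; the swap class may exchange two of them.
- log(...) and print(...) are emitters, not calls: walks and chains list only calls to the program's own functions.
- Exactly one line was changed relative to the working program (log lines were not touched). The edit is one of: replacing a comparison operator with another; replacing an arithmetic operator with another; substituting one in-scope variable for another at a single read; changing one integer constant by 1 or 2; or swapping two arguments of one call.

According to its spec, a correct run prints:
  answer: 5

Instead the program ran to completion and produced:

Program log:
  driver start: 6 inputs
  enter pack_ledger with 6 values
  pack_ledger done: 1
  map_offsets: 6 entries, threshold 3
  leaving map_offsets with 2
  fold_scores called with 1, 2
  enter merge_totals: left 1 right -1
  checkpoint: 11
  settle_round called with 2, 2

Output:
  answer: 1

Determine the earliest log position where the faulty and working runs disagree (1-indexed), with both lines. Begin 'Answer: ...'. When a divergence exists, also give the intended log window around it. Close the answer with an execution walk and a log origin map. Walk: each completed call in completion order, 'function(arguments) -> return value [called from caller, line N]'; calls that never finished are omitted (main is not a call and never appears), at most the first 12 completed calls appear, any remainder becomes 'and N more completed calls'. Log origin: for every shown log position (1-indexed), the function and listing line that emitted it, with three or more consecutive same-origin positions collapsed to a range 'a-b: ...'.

Answer: position 9 — the shown line 'settle_round called with 2, 2' should read 'settle_round called with 11, 2'.
Intended log window:
  7: enter merge_totals: left 1 right -1
  8: checkpoint: 11
  9: settle_round called with 11, 2
Execution walk:
  pack_ledger([7, 12, 7, 3, 3, 1]) -> 1  [called from main, line 44]
  map_offsets([7, 12, 7, 3, 3, 1], 3) -> 2  [called from main, line 45]
  merge_totals(1, -1) -> 11  [called from fold_scores, line 32]
  fold_scores(1, 2) -> 11  [called from main, line 46]
  settle_round(2, 2) -> 1  [called from main, line 48]
Origin of each log line:
  1: emitted by main (line 43)
  2: emitted by pack_ledger (line 2)
  3: emitted by pack_ledger (line 7)
  4: emitted by map_offsets (line 11)
  5: emitted by map_offsets (line 16)
  6: emitted by fold_scores (line 29)
  7: emitted by merge_totals (line 20)
  8: emitted by main (line 47)
  9: emitted by settle_round (line 35)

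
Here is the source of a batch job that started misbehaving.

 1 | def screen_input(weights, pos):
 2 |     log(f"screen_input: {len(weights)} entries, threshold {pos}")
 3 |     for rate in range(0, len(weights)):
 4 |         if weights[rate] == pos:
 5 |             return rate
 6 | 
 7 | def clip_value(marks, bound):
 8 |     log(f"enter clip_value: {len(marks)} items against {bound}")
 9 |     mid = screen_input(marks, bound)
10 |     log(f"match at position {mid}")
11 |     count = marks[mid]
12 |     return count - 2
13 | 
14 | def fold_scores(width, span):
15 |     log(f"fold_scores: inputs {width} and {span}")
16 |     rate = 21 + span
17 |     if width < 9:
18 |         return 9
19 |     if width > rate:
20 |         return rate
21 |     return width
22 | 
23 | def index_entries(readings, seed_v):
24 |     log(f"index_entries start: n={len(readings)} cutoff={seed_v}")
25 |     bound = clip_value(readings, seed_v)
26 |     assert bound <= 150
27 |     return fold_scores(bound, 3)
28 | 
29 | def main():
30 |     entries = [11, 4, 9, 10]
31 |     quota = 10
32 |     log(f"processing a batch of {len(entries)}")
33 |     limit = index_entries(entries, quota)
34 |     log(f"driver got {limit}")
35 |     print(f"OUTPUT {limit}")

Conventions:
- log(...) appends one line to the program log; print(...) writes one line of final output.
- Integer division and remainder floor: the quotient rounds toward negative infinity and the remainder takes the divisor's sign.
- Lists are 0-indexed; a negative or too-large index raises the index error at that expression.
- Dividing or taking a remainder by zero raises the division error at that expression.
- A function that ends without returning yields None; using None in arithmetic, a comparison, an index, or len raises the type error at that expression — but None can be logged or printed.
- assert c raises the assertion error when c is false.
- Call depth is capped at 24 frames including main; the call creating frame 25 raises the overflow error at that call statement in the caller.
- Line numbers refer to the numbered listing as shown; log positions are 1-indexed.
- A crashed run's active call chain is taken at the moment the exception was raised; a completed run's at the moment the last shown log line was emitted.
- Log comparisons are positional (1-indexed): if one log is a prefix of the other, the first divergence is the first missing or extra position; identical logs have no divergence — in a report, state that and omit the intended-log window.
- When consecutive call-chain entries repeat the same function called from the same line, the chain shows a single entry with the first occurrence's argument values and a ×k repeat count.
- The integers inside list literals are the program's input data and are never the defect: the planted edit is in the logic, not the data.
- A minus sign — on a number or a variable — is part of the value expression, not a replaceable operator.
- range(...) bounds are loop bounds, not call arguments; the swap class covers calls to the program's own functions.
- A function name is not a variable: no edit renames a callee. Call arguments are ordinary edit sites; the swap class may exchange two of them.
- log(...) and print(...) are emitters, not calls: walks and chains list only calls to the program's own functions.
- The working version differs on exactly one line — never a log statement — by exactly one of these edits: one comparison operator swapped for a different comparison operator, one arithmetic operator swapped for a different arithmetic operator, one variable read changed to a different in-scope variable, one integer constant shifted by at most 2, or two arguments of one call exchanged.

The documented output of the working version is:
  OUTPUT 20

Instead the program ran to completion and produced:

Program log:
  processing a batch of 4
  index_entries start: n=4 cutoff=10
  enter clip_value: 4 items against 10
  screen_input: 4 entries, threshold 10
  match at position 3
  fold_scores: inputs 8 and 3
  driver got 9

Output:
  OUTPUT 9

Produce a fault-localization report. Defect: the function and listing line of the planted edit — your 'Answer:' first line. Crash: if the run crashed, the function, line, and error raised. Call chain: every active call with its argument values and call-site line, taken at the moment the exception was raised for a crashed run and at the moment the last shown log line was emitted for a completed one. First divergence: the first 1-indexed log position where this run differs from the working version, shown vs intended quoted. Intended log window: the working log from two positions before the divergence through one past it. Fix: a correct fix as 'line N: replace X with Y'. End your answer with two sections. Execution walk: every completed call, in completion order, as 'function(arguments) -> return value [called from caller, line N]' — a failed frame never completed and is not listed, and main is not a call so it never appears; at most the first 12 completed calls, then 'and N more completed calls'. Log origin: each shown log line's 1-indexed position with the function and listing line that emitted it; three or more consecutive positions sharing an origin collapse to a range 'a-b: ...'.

Answer: the defect is in clip_value at line 12.
Core observation: Log line 6 is where behavior first shows: 'fold_scores: inputs 8 and 3' appears instead of 'fold_scores: inputs 20 and 3'.
Call chain: main.
First divergence: position 6; shown 'fold_scores: inputs 8 and 3' vs intended 'fold_scores: inputs 20 and 3'.
Intended log window:
  4: screen_input: 4 entries, threshold 10
  5: match at position 3
  6: fold_scores: inputs 20 and 3
  7: driver got 20
Execution walk:
  screen_input([11, 4, 9, 10], 10) -> 3  [called from clip_value, line 9]
  clip_value([11, 4, 9, 10], 10) -> 8  [called from index_entries, line 25]
  fold_scores(8, 3) -> 9  [called from index_entries, line 27]
  index_entries([11, 4, 9, 10], 10) -> 9  [called from main, line 33]
Log origin:
  1: logged in main at line 32
  2: logged in index_entries at line 24
  3: logged in clip_value at line 8
  4: logged in screen_input at line 2
  5: logged in clip_value at line 10
  6: logged in fold_scores at line 15
  7: logged in main at line 34
A correct fix: line 12: replace `-` with `*`.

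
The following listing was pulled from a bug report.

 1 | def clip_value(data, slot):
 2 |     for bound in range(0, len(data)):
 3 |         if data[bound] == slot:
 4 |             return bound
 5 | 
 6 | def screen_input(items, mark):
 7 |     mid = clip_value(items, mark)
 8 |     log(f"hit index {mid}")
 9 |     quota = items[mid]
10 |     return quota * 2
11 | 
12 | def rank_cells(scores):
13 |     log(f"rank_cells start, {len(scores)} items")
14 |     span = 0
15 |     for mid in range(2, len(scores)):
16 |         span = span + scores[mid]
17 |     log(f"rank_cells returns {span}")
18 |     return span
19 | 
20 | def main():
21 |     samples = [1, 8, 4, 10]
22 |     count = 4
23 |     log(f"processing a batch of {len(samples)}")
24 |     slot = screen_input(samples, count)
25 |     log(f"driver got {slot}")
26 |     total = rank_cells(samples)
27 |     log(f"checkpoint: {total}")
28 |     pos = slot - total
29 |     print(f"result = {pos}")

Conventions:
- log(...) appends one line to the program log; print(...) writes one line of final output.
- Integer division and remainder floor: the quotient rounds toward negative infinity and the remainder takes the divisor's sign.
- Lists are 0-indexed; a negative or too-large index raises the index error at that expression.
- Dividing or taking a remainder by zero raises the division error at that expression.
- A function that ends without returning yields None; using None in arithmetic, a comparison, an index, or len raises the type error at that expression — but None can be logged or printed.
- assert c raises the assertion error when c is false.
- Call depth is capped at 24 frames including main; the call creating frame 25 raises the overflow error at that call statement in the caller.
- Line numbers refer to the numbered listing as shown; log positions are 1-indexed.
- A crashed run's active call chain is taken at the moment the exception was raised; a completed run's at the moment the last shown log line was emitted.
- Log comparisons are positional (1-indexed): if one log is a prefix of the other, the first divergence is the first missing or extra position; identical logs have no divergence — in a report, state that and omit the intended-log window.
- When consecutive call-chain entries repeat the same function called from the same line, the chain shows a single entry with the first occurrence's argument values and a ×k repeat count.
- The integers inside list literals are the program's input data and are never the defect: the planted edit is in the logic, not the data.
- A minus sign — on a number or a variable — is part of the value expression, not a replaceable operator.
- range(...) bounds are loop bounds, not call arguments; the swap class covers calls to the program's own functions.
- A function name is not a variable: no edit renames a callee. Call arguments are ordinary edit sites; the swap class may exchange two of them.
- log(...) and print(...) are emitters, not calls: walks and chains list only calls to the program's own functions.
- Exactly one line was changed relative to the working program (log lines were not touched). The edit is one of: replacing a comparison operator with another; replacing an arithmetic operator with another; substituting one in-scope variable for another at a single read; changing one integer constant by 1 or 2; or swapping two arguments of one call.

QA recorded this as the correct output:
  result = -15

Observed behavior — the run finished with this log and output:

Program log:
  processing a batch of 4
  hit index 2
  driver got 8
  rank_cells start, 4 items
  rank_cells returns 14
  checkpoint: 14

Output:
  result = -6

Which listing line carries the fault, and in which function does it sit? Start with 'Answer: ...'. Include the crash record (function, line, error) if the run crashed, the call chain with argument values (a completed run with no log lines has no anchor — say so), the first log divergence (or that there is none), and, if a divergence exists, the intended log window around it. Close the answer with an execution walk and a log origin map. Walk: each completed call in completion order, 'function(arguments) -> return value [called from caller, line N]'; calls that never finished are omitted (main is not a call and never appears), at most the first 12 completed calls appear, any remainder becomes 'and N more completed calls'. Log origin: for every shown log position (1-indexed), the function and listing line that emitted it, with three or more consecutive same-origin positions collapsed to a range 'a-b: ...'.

Answer: the defect is in rank_cells at line 15.
Key fact: The log first diverges at position 5: the faulty run prints 'rank_cells returns 14' where the working version prints 'rank_cells returns 23'.
Call chain: main.
First divergence: position 5; shown 'rank_cells returns 14' vs intended 'rank_cells returns 23'.
Intended log window:
  3: driver got 8
  4: rank_cells start, 4 items
  5: rank_cells returns 23
  6: checkpoint: 23
Execution walk:
  clip_value([1, 8, 4, 10], 4) -> 2  [called from screen_input, line 7]
  screen_input([1, 8, 4, 10], 4) -> 8  [called from main, line 24]
  rank_cells([1, 8, 4, 10]) -> 14  [called from main, line 26]
Log origins:
  1: logged in main at line 23
  2: logged in screen_input at line 8
  3: logged in main at line 25
  4: logged in rank_cells at line 13
  5: logged in rank_cells at line 17
  6: logged in main at line 27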